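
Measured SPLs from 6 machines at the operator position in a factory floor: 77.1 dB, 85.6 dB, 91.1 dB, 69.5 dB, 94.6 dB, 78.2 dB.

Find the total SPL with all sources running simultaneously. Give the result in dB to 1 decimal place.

Sum in the linear (power) domain: Σ 10^(Lᵢ/10) = 10^(77.1/10) + 10^(85.6/10) + 10^(91.1/10) + 10^(69.5/10) + 10^(94.6/10) + 10^(78.2/10) = 4.662e+09.
Combined level = 10 log₁₀(4.662e+09) = 96.7 dB.

96.7 dB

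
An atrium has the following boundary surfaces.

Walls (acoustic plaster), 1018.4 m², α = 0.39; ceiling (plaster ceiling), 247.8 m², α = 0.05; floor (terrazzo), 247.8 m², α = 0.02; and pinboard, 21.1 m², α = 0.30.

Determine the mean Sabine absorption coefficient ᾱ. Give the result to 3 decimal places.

S = Σ Sᵢ = 1018.4 + 247.8 + 247.8 + 21.1 = 1535.1 m².
Σ(Sᵢαᵢ) = 1018.4*0.39 + 247.8*0.05 + 247.8*0.02 + 21.1*0.30 = 420.852.
ᾱ = 420.852 / 1535.1 = 0.274.

0.274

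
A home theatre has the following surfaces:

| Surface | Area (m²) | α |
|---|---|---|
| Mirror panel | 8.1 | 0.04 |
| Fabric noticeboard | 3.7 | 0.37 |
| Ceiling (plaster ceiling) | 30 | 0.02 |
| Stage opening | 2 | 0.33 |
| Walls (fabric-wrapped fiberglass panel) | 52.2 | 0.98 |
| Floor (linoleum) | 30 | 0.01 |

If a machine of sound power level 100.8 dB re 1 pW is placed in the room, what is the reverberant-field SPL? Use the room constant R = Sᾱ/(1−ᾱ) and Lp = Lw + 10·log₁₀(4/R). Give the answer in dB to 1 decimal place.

87.0 dB

A = 54.409 sabins; S = 126.0 m².
ᾱ = 0.4318, so room constant R = A/(1−ᾱ) = 95.757 m².
Lp = Lw + 10 log₁₀(4/R) = 100.8 -13.79 = 87.0 dB.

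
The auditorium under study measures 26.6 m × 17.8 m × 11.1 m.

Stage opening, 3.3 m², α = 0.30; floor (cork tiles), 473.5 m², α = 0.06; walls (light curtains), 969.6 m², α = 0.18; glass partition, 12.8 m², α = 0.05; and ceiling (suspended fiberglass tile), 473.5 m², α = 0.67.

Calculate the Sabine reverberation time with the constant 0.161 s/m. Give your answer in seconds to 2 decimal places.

1.62 seconds

Total absorption A = 3.3*0.30 + 473.5*0.06 + 969.6*0.18 + 12.8*0.05 + 473.5*0.67
  = 0.990 + 28.410 + 174.528 + 0.640 + 317.245 = 521.813 m² sabins.
V = 26.6·17.8·11.1 = 5255.628 m³.
Sabine: RT60 = 0.161 × 5255.628 / 521.813 = 1.62 s.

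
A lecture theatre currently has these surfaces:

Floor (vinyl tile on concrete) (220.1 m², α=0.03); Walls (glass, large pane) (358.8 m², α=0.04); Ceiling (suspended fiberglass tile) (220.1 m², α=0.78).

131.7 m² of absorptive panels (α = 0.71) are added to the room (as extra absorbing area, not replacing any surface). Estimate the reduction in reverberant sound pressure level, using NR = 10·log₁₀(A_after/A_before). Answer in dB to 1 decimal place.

1.7 dB

Summing Sᵢαᵢ: 6.603 + 14.352 + 171.678 → A_before = 192.633 sabins.
Added absorption = 131.7 × 0.71 = 93.507 sabins.
A_after = 192.633 + 93.507 = 286.140 sabins.
NR = 10·log₁₀(286.140/192.633) = 1.7 dB.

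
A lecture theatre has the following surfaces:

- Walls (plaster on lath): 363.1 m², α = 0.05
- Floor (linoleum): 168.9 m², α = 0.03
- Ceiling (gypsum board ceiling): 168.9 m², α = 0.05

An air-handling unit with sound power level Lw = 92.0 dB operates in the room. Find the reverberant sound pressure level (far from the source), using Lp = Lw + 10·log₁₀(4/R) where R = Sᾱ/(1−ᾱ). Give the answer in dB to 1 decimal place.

A = 31.667 sabins; S = 700.9 m².
ᾱ = 0.0452, so room constant R = A/(1−ᾱ) = 33.166 m².
Lp = Lw + 10 log₁₀(4/R) = 92.0 -9.19 = 82.8 dB.

82.8 dB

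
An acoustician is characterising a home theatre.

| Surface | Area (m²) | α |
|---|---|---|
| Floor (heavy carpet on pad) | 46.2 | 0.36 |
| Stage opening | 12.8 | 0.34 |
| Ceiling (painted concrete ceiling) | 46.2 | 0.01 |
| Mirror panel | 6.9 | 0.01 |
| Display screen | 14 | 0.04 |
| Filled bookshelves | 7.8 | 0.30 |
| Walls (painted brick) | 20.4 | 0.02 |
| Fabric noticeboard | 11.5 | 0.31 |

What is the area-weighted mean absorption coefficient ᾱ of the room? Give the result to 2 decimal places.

Total surface area S = 165.8 m².
A = 46.2*0.36 + 12.8*0.34 + 46.2*0.01 + 6.9*0.01 + 14*0.04 + 7.8*0.30 + 20.4*0.02 + 11.5*0.31 = 28.388 sabins.
ᾱ = A/S = 0.17.

0.17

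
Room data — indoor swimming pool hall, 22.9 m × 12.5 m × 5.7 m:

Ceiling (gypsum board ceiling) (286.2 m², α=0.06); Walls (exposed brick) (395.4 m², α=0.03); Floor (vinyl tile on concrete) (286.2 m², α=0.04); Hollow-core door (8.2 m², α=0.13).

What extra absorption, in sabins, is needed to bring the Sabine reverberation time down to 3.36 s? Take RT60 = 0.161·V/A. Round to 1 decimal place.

Equivalent absorption area: A₁ = 286.2*0.06 + 395.4*0.03 + 286.2*0.04 + 8.2*0.13 = 41.548 m².
For T = 3.36 s, need A₂ = 0.161·V/T = 0.161·1631.625/3.36 = 78.182 sabins.
Shortfall: 78.182 − 41.548 = 36.6 sabins.

36.6 sabins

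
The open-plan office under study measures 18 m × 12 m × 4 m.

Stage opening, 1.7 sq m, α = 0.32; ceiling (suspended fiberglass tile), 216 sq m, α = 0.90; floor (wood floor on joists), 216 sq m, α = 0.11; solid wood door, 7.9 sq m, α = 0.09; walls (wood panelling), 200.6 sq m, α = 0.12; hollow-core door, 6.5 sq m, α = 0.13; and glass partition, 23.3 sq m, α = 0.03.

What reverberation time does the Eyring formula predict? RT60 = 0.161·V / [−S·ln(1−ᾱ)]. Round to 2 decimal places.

Total surface area S = 1.7 + 216 + 216 + 7.9 + 200.6 + 6.5 + 23.3 = 672.0 sq m.
Absorption A = 1.7·0.32 + 216·0.90 + 216·0.11 + 7.9·0.09 + 200.6·0.12 + 6.5·0.13 + 23.3·0.03 = 245.031 sabins.
ᾱ = 245.031 / 672.0 = 0.3646.
−S·ln(1−ᾱ) = −672.0 × ln(1 − 0.3646) = 304.752.
V = 18 × 12 × 4 = 864 m³.
T = 0.161·V/[−S·ln(1−ᾱ)] = 0.161·864/304.752 = 0.46 s.

0.46 seconds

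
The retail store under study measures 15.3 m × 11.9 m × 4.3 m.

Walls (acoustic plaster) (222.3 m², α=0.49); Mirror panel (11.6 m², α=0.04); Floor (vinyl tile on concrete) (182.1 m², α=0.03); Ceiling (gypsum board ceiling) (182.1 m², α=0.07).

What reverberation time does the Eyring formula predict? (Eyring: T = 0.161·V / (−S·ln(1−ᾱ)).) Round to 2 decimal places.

0.88 s

Total surface area S = 222.3 + 11.6 + 182.1 + 182.1 = 598.1 m².
Absorption A = 222.3·0.49 + 11.6·0.04 + 182.1·0.03 + 182.1·0.07 = 127.601 sabins.
Mean coefficient ᾱ = A/S = 0.2133.
Eyring denominator: −S ln(1−ᾱ) = 143.489.
V = 15.3 × 11.9 × 4.3 = 782.901 m³.
RT60 = 0.161 × 782.901 / 143.489 = 0.88 s.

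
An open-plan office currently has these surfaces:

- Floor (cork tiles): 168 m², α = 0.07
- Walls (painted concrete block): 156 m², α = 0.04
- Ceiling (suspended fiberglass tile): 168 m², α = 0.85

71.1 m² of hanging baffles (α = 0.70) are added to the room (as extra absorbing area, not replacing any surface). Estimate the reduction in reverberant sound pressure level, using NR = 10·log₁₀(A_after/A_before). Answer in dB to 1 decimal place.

1.2 dB

Summing Sᵢαᵢ: 11.760 + 6.240 + 142.800 → A_before = 160.800 sabins.
Added absorption = 71.1 × 0.70 = 49.770 sabins.
New total A_after = 210.570 sabins.
Reduction = 10 log₁₀(A_after/A_before) = 10 log₁₀(1.3095) = 1.2 dB.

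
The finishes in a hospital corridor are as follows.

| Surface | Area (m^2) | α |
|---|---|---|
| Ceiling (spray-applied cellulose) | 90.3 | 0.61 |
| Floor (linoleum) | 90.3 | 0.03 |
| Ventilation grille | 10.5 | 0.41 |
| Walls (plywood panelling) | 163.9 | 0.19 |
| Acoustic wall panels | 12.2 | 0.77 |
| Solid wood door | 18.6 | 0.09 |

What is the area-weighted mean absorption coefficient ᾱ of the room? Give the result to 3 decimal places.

S = Σ Sᵢ = 90.3 + 90.3 + 10.5 + 163.9 + 12.2 + 18.6 = 385.8 m^2.
Σ(Sᵢαᵢ) = 90.3·0.61 + 90.3·0.03 + 10.5·0.41 + 163.9·0.19 + 12.2·0.77 + 18.6·0.09 = 104.306.
ᾱ = A/S = 0.270.

0.270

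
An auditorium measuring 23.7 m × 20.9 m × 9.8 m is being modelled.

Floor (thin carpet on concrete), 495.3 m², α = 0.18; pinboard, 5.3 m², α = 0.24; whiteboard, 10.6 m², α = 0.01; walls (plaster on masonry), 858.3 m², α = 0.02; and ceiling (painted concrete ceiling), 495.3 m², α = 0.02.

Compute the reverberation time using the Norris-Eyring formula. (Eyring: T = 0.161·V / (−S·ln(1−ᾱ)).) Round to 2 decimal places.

6.43 s

Total surface area S = 495.3 + 5.3 + 10.6 + 858.3 + 495.3 = 1864.8 m².
Absorption A = 495.3·0.18 + 5.3·0.24 + 10.6·0.01 + 858.3·0.02 + 495.3·0.02 = 117.604 sabins.
Mean coefficient ᾱ = A/S = 0.0631.
−S·ln(1−ᾱ) = −1864.8 × ln(1 − 0.0631) = 121.545.
V = 23.7 × 20.9 × 9.8 = 4854.234 m³.
RT60 = 0.161 × 4854.234 / 121.545 = 6.43 s.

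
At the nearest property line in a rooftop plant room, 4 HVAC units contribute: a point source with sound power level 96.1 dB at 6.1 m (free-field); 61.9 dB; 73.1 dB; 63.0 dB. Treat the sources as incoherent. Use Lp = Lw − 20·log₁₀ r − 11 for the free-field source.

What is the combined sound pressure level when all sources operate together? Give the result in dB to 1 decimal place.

75.1 dB

Source at 6.1 m: Lp = 96.1 − 20·log₁₀(6.1) − 11 = 69.4 dB.
Converting to relative power and adding: 10^(69.4/10) + 10^(61.9/10) + 10^(73.1/10) + 10^(63.0/10) = 3.267e+07.
Back to dB: 10·log₁₀ Σ = 75.1 dB.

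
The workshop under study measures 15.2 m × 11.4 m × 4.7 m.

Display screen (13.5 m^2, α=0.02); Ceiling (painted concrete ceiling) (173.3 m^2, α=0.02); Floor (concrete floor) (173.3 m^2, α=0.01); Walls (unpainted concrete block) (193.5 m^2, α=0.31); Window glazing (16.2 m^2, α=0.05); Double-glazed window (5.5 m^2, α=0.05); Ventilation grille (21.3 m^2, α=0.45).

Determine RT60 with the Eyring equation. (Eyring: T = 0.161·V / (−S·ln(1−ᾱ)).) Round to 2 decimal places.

Total surface area S = 13.5 + 173.3 + 173.3 + 193.5 + 16.2 + 5.5 + 21.3 = 596.6 m^2.
Σ(Sᵢαᵢ) = 13.5×0.02 + 173.3×0.02 + 173.3×0.01 + 193.5×0.31 + 16.2×0.05 + 5.5×0.05 + 21.3×0.45 = 76.124.
ᾱ = 76.124 / 596.6 = 0.1276.
Eyring denominator: −S ln(1−ᾱ) = 81.440.
V = 15.2 × 11.4 × 4.7 = 814.416 m³.
T = 0.161·V/[−S·ln(1−ᾱ)] = 0.161·814.416/81.440 = 1.61 s.

1.61 seconds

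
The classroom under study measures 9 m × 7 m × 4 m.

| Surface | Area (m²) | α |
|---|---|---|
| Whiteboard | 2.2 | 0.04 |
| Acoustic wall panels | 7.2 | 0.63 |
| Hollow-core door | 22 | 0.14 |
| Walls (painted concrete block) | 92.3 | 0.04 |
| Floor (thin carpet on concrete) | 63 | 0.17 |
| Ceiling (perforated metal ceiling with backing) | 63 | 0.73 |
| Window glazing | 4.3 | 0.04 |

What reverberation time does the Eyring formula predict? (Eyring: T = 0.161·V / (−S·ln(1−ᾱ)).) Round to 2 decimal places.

Total surface area S = 2.2 + 7.2 + 22 + 92.3 + 63 + 63 + 4.3 = 254.0 m².
Σ(Sᵢαᵢ) = 2.2·0.04 + 7.2·0.63 + 22·0.14 + 92.3·0.04 + 63·0.17 + 63·0.73 + 4.3·0.04 = 68.268.
Mean coefficient ᾱ = A/S = 0.2688.
−S·ln(1−ᾱ) = −254.0 × ln(1 − 0.2688) = 79.519.
V = 9 × 7 × 4 = 252 m³.
T = 0.161·V/[−S·ln(1−ᾱ)] = 0.161·252/79.519 = 0.51 s.

0.51 s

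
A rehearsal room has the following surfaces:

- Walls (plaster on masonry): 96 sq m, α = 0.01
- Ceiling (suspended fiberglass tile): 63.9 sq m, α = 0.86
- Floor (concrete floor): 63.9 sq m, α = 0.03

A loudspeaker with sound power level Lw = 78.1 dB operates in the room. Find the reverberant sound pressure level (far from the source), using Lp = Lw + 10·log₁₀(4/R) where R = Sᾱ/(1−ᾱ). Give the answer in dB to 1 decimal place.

Σ(Sᵢαᵢ) = 96×0.01 + 63.9×0.86 + 63.9×0.03 = 57.831; total area S = 223.8 sq m.
ᾱ = 0.2584, so room constant R = A/(1−ᾱ) = 77.981 sq m.
Lp = Lw + 10 log₁₀(4/R) = 78.1 -12.90 = 65.2 dB.

65.2 dB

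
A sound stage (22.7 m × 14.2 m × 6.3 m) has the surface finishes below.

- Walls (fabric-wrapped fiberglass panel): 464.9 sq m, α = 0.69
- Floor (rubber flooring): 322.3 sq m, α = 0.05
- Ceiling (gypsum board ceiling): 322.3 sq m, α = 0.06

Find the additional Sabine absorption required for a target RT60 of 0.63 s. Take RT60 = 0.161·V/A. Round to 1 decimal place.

162.7 sabins

Equivalent absorption area: A₁ = 464.9*0.69 + 322.3*0.05 + 322.3*0.06 = 356.234 sq m.
V = 2030.742 m³. Required absorption A₂ = 0.161 × 2030.742 / 0.63 = 518.967 sabins.
ΔA = A₂ − A₁ = 518.967 − 356.234 = 162.7 sabins.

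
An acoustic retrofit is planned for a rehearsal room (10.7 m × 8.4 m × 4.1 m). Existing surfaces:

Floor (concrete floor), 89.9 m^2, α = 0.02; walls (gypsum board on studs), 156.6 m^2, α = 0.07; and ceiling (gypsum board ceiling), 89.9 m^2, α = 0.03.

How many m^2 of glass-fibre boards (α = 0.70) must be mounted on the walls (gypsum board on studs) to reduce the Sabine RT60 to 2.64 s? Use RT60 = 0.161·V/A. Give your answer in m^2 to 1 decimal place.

Summing Sᵢαᵢ: 1.798 + 10.962 + 2.697 → A₁ = 15.457 sabins.
Required A₂ = 0.161·368.508/2.64 = 22.473 sabins.
Absorption to add: 22.473 − 15.457 = 7.016 sabins.
Each m^2 of panel replacing the walls (gypsum board on studs) adds (0.70 − 0.07) = 0.63 sabins.
Panel area = 7.016 / 0.63 = 11.1 m^2.

11.1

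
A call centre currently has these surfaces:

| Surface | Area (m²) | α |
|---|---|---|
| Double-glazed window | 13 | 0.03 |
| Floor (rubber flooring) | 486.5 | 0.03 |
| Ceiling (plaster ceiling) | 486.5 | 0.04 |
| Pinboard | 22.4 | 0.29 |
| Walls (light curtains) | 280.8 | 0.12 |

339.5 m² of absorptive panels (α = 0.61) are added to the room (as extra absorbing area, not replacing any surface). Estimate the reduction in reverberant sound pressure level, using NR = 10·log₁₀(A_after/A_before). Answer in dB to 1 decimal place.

5.8 dB

Equivalent absorption area: A_before = 13·0.03 + 486.5·0.03 + 486.5·0.04 + 22.4·0.29 + 280.8·0.12 = 74.637 m².
Added absorption = 339.5 × 0.61 = 207.095 sabins.
New total A_after = 281.732 sabins.
Reduction = 10 log₁₀(A_after/A_before) = 10 log₁₀(3.7747) = 5.8 dB.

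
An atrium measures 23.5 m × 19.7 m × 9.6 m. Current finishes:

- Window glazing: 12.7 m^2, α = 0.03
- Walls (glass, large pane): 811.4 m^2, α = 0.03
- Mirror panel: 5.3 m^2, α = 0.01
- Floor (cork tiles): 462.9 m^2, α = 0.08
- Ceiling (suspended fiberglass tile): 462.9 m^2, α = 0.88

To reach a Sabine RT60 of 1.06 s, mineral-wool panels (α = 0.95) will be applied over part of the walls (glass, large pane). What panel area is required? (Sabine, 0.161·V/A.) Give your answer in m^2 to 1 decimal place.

Equivalent absorption area: A₁ = 12.7·0.03 + 811.4·0.03 + 5.3·0.01 + 462.9·0.08 + 462.9·0.88 = 469.160 m^2.
Required A₂ = 0.161·4444.32/1.06 = 675.034 sabins.
Absorption to add: 675.034 − 469.160 = 205.874 sabins.
Each m^2 of panel replacing the walls (glass, large pane) adds (0.95 − 0.03) = 0.92 sabins.
Area = ΔA/Δα = 205.874/0.92 = 223.8 m^2.

223.8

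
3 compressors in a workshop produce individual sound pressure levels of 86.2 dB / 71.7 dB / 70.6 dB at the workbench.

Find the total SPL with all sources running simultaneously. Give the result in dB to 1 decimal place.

86.5 dB

Converting to relative power and adding: 10^(86.2/10) + 10^(71.7/10) + 10^(70.6/10) = 4.431e+08.
Combined level = 10 log₁₀(4.431e+08) = 86.5 dB.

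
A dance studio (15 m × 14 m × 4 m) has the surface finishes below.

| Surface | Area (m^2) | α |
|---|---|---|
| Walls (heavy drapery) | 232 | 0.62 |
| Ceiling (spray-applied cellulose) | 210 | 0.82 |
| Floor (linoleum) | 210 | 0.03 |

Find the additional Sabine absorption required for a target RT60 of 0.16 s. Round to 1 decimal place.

Total absorption A₁ = 232·0.62 + 210·0.82 + 210·0.03
  = 143.840 + 172.200 + 6.300 = 322.340 m^2 sabins.
For T = 0.16 s, need A₂ = 0.161·V/T = 0.161·840/0.16 = 845.250 sabins.
ΔA = A₂ − A₁ = 845.250 − 322.340 = 522.9 sabins.

522.9 sabins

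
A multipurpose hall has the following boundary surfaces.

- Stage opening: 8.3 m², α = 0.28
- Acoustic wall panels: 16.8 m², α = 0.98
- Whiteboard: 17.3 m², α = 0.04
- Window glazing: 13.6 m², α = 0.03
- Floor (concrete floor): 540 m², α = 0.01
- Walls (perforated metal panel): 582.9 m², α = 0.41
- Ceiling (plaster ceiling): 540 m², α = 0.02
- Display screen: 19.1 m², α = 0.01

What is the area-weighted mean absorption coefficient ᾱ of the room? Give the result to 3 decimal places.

0.158

S = Σ Sᵢ = 8.3 + 16.8 + 17.3 + 13.6 + 540 + 582.9 + 540 + 19.1 = 1738.0 m².
Σ(Sᵢαᵢ) = 8.3·0.28 + 16.8·0.98 + 17.3·0.04 + 13.6·0.03 + 540·0.01 + 582.9·0.41 + 540·0.02 + 19.1·0.01 = 275.268.
ᾱ = A/S = 0.158.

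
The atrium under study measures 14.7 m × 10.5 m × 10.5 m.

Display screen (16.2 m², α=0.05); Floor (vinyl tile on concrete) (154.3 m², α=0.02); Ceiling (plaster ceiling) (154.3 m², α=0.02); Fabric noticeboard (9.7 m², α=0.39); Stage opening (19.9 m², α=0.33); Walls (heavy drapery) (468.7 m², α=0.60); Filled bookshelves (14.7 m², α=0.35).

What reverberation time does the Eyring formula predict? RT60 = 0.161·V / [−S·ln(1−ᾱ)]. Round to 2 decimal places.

0.69 s

S = Σ Sᵢ = 837.8 m².
Absorption A = 16.2×0.05 + 154.3×0.02 + 154.3×0.02 + 9.7×0.39 + 19.9×0.33 + 468.7×0.60 + 14.7×0.35 = 303.697 sabins.
Mean coefficient ᾱ = A/S = 0.3625.
−S·ln(1−ᾱ) = −837.8 × ln(1 − 0.3625) = 377.178.
V = 14.7 × 10.5 × 10.5 = 1620.675 m³.
T = 0.161·V/[−S·ln(1−ᾱ)] = 0.161·1620.675/377.178 = 0.69 s.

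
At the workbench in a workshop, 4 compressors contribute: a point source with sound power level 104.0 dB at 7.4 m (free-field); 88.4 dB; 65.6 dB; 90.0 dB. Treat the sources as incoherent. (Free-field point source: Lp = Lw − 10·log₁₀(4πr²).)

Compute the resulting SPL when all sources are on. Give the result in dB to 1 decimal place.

92.4 dB

Source at 7.4 m: Lp = 104.0 − 10·log₁₀(4π·7.4²) = 104.0 − 10·log₁₀(688.134) = 75.6 dB.
Converting to relative power and adding: 10^(75.6/10) + 10^(88.4/10) + 10^(65.6/10) + 10^(90.0/10) = 1.732e+09.
L_total = 10·log₁₀(1.732e+09) = 92.4 dB.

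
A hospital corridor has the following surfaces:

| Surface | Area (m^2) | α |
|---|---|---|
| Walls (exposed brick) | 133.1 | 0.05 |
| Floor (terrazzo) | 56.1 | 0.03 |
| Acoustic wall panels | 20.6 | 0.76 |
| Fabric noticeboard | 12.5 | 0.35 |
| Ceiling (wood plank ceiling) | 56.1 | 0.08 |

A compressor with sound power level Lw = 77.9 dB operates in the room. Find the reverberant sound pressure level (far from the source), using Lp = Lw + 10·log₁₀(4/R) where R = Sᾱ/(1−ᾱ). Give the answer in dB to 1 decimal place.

68.2 dB

Σ(Sᵢαᵢ) = 133.1·0.05 + 56.1·0.03 + 20.6·0.76 + 12.5·0.35 + 56.1·0.08 = 32.857; total area S = 278.4 m^2.
ᾱ = 32.857/278.4 = 0.1180; R = Sᾱ/(1−ᾱ) = 32.857/(1−0.1180) = 37.253 m^2.
Lp = Lw + 10 log₁₀(4/R) = 77.9 -9.69 = 68.2 dB.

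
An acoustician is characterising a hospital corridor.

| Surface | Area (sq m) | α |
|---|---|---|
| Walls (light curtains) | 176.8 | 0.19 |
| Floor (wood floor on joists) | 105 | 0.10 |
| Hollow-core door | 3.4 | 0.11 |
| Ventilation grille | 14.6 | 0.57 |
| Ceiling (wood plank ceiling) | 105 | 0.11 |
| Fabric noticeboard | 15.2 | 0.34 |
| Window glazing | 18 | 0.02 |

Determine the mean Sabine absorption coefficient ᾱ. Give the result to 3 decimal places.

S = Σ Sᵢ = 176.8 + 105 + 3.4 + 14.6 + 105 + 15.2 + 18 = 438.0 sq m.
Σ(Sᵢαᵢ) = 176.8*0.19 + 105*0.10 + 3.4*0.11 + 14.6*0.57 + 105*0.11 + 15.2*0.34 + 18*0.02 = 69.866.
ᾱ = 69.866 / 438.0 = 0.160.

0.160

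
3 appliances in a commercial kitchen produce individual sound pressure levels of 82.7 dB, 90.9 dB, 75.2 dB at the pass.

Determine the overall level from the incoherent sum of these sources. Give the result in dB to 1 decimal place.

91.6 dB

Σ 10^(Lᵢ/10) = 1.45e+09.
Back to dB: 10·log₁₀ Σ = 91.6 dB.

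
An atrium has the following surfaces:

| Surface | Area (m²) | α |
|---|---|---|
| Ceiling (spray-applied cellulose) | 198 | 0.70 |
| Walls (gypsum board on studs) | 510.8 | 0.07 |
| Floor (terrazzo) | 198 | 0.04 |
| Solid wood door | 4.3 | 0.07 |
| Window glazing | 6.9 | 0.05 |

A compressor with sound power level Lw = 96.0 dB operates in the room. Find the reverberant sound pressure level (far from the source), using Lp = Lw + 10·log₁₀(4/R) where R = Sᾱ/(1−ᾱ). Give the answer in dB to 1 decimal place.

78.4 dB

A = 182.922 sabins; S = 918.0 m².
ᾱ = 0.1993, so room constant R = A/(1−ᾱ) = 228.453 m².
Lp = Lw + 10 log₁₀(4/R) = 96.0 -17.57 = 78.4 dB.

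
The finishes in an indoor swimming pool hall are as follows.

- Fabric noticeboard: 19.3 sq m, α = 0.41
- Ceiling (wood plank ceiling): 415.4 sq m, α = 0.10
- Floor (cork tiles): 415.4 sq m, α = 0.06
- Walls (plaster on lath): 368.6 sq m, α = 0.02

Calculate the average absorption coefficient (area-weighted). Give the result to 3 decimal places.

0.067

S = Σ Sᵢ = 19.3 + 415.4 + 415.4 + 368.6 = 1218.7 sq m.
Weighted sum Σ Sα = 81.749.
ᾱ = A/S = 0.067.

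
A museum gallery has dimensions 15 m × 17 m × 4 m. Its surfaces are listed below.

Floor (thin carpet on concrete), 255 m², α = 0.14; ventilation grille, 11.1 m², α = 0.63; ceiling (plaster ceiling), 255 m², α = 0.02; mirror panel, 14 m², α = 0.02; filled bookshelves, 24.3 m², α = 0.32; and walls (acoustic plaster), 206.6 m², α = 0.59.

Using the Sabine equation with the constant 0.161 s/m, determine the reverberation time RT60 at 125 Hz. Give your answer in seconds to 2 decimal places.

Total absorption A = 255×0.14 + 11.1×0.63 + 255×0.02 + 14×0.02 + 24.3×0.32 + 206.6×0.59
  = 35.700 + 6.993 + 5.100 + 0.280 + 7.776 + 121.894 = 177.743 m² sabins.
Room volume: 1020 m³.
Sabine: RT60 = 0.161 × 1020 / 177.743 = 0.92 s.

0.92 sec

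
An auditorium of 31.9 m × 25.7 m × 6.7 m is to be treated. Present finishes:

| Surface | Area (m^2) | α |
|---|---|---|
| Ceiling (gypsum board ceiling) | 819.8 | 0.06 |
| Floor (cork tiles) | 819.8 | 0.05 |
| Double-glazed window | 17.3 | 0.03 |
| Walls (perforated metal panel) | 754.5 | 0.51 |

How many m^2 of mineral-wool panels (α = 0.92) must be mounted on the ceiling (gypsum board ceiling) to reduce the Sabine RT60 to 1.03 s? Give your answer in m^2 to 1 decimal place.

445.5

A₁ = Σ Sᵢαᵢ = 819.8·0.06 + 819.8·0.05 + 17.3·0.03 + 754.5·0.51 = 475.492 sabins.
Required A₂ = 0.161·5492.861/1.03 = 858.593 sabins.
ΔA needed = 858.593 − 475.492 = 383.101 sabins.
Net gain per m^2: Δα = 0.92 − 0.06 = 0.86.
Area = ΔA/Δα = 383.101/0.86 = 445.5 m^2.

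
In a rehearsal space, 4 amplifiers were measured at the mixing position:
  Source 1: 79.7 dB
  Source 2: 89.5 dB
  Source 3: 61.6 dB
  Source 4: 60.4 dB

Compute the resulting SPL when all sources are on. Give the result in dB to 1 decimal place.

Σ 10^(Lᵢ/10) = 9.871e+08.
L_total = 10·log₁₀(9.871e+08) = 89.9 dB.

89.9 dB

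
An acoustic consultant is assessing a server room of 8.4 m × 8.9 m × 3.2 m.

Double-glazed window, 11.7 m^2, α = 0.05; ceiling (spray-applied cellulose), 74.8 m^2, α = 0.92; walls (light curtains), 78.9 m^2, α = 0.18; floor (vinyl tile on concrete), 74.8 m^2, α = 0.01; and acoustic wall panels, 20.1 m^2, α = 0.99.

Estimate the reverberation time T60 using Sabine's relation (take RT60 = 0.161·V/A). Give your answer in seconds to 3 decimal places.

0.369 s

Equivalent absorption area: A = 11.7·0.05 + 74.8·0.92 + 78.9·0.18 + 74.8·0.01 + 20.1·0.99 = 104.250 m^2.
V = 8.4·8.9·3.2 = 239.232 m³.
T = 0.161 V/A = 0.161·239.232/104.250 = 0.369 s.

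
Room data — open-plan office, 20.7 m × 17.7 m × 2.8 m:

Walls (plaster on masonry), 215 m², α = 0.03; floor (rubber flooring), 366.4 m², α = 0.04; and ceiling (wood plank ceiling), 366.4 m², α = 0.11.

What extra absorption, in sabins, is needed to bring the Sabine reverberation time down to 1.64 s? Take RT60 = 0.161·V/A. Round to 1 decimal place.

Equivalent absorption area: A₁ = 215·0.03 + 366.4·0.04 + 366.4·0.11 = 61.410 m².
V = 1025.892 m³. Required absorption A₂ = 0.161 × 1025.892 / 1.64 = 100.713 sabins.
Shortfall: 100.713 − 61.410 = 39.3 sabins.

39.3 sabins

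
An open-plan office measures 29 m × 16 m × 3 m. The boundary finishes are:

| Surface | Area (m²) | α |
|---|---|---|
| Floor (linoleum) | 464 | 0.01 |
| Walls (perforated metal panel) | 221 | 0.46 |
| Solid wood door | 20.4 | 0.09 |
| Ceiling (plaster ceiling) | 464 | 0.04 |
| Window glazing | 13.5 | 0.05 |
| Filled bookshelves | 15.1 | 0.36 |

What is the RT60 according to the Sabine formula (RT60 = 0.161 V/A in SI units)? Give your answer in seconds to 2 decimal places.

1.69 seconds

A = Σ Sᵢαᵢ = 464·0.01 + 221·0.46 + 20.4·0.09 + 464·0.04 + 13.5·0.05 + 15.1·0.36 = 132.807 sabins.
V = 29·16·3 = 1392 m³.
Sabine: RT60 = 0.161 × 1392 / 132.807 = 1.69 s.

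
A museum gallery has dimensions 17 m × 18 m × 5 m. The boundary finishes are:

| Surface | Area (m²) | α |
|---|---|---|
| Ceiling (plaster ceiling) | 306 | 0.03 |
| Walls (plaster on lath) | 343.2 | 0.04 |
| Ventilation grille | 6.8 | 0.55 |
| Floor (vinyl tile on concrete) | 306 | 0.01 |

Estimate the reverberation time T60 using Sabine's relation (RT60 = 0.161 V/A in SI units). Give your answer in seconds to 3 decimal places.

Summing Sᵢαᵢ: 9.180 + 13.728 + 3.740 + 3.060 → A = 29.708 sabins.
Volume V = 17 × 18 × 5 = 1530 m³.
RT60 = 0.161 · V / A = 0.161 × 1530 / 29.708 = 8.292 s.

8.292 s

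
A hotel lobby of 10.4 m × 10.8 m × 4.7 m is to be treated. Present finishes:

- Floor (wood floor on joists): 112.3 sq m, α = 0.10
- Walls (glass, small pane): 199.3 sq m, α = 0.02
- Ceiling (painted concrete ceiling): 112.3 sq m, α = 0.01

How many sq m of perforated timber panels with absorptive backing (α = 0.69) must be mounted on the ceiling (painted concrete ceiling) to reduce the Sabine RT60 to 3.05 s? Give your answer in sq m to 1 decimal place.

17.0

A₁ = Σ Sᵢαᵢ = 112.3*0.10 + 199.3*0.02 + 112.3*0.01 = 16.339 sabins.
Required A₂ = 0.161·527.904/3.05 = 27.866 sabins.
ΔA needed = 27.866 − 16.339 = 11.527 sabins.
Net gain per sq m: Δα = 0.69 − 0.01 = 0.68.
Area = ΔA/Δα = 11.527/0.68 = 17.0 sq m.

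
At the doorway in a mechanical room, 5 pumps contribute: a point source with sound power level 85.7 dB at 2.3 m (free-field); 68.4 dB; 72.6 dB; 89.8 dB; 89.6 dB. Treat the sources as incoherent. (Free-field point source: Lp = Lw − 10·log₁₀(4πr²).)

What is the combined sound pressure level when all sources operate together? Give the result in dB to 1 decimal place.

Source at 2.3 m: Lp = 85.7 − 10·log₁₀(4π·2.3²) = 85.7 − 10·log₁₀(66.476) = 67.5 dB.
Σ 10^(Lᵢ/10) = 1.898e+09.
Combined level = 10 log₁₀(1.898e+09) = 92.8 dB.

92.8 dB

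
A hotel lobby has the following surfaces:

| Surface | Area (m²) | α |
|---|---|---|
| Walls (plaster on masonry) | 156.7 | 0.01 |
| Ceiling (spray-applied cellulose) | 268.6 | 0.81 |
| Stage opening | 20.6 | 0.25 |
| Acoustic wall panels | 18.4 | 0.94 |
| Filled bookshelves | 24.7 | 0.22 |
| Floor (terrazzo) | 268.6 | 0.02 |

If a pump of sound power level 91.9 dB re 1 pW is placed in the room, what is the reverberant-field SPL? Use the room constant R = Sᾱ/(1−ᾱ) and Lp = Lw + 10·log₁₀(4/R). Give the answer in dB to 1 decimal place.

A = 252.385 sabins; S = 757.6 m².
ᾱ = 252.385/757.6 = 0.3331; R = Sᾱ/(1−ᾱ) = 252.385/(1−0.3331) = 378.445 m².
Lp = Lw + 10 log₁₀(4/R) = 91.9 -19.76 = 72.1 dB.

72.1 dB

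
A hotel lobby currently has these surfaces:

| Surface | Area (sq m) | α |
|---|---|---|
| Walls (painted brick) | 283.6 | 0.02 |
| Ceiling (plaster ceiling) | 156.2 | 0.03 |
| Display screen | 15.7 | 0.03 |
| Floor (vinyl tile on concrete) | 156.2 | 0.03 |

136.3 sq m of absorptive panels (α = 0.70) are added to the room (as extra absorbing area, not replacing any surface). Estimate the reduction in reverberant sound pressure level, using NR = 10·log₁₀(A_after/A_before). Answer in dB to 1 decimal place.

8.5 dB

A_before = Σ Sᵢαᵢ = 283.6*0.02 + 156.2*0.03 + 15.7*0.03 + 156.2*0.03 = 15.515 sabins.
Treatment contributes 136.3·0.70 = 95.410 sabins.
New total A_after = 110.925 sabins.
NR = 10·log₁₀(110.925/15.515) = 8.5 dB.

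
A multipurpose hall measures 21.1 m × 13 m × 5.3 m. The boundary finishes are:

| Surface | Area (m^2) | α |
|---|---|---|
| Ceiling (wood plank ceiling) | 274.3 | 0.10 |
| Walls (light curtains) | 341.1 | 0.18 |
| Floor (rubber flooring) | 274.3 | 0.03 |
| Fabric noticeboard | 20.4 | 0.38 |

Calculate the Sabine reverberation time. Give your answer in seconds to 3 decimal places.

2.233 s

Equivalent absorption area: A = 274.3*0.10 + 341.1*0.18 + 274.3*0.03 + 20.4*0.38 = 104.809 m^2.
V = 21.1·13·5.3 = 1453.79 m³.
RT60 = 0.161 · V / A = 0.161 × 1453.79 / 104.809 = 2.233 s.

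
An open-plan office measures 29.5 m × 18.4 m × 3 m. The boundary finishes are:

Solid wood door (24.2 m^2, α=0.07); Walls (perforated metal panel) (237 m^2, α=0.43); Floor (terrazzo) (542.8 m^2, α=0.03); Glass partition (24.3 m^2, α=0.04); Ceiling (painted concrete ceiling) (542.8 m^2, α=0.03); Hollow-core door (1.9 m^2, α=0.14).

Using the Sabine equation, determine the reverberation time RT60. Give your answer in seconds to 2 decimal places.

Equivalent absorption area: A = 24.2·0.07 + 237·0.43 + 542.8·0.03 + 24.3·0.04 + 542.8·0.03 + 1.9·0.14 = 137.410 m^2.
Room volume: 1628.4 m³.
Sabine: RT60 = 0.161 × 1628.4 / 137.410 = 1.91 s.

1.91 s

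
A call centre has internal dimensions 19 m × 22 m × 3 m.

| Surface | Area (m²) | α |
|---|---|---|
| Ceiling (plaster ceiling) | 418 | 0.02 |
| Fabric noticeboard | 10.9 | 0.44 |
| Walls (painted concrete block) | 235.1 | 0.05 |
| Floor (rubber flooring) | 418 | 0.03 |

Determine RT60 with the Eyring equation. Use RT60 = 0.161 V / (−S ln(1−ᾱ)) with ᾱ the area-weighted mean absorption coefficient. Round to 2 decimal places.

5.30 s

Total surface area S = 418 + 10.9 + 235.1 + 418 = 1082.0 m².
Absorption A = 418×0.02 + 10.9×0.44 + 235.1×0.05 + 418×0.03 = 37.451 sabins.
Mean coefficient ᾱ = A/S = 0.0346.
−S·ln(1−ᾱ) = −1082.0 × ln(1 − 0.0346) = 38.100.
V = 19 × 22 × 3 = 1254 m³.
RT60 = 0.161 × 1254 / 38.100 = 5.30 s.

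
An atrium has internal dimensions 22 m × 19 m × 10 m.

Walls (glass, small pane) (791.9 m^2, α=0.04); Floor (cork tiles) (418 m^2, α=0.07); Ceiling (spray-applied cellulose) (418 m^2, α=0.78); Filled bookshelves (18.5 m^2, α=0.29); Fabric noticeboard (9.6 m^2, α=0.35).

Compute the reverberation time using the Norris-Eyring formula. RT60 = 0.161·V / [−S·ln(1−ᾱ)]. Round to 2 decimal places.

S = Σ Sᵢ = 1656.0 m^2.
Σ(Sᵢαᵢ) = 791.9·0.04 + 418·0.07 + 418·0.78 + 18.5·0.29 + 9.6·0.35 = 395.701.
ᾱ = 395.701 / 1656.0 = 0.2389.
−S·ln(1−ᾱ) = −1656.0 × ln(1 − 0.2389) = 452.072.
V = 22 × 19 × 10 = 4180 m³.
RT60 = 0.161 × 4180 / 452.072 = 1.49 s.

1.49 s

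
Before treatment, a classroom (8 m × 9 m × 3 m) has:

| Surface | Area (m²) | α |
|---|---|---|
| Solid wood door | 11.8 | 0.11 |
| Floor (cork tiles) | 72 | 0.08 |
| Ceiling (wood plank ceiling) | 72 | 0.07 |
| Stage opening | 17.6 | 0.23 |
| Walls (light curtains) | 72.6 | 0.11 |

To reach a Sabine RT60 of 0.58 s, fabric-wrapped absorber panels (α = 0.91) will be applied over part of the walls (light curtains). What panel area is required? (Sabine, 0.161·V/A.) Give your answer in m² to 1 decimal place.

Equivalent absorption area: A₁ = 11.8*0.11 + 72*0.08 + 72*0.07 + 17.6*0.23 + 72.6*0.11 = 24.132 m².
V = 216 m³. Target absorption A₂ = 0.161 × 216 / 0.58 = 59.959 sabins.
ΔA needed = 59.959 − 24.132 = 35.827 sabins.
Each m² of panel replacing the walls (light curtains) adds (0.91 − 0.11) = 0.80 sabins.
Area = ΔA/Δα = 35.827/0.80 = 44.8 m².

44.8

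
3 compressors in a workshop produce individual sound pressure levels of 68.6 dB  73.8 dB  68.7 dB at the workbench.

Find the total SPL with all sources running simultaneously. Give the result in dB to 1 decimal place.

Σ 10^(Lᵢ/10) = 3.865e+07.
Back to dB: 10·log₁₀ Σ = 75.9 dB.

75.9 dB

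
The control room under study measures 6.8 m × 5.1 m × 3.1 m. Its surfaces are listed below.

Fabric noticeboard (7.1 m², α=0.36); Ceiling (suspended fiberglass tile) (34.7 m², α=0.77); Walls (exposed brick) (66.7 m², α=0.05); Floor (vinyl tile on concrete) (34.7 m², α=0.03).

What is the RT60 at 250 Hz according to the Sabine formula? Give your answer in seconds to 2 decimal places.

0.51 seconds

A = Σ Sᵢαᵢ = 7.1·0.36 + 34.7·0.77 + 66.7·0.05 + 34.7·0.03 = 33.651 sabins.
Room volume: 107.508 m³.
Sabine: RT60 = 0.161 × 107.508 / 33.651 = 0.51 s.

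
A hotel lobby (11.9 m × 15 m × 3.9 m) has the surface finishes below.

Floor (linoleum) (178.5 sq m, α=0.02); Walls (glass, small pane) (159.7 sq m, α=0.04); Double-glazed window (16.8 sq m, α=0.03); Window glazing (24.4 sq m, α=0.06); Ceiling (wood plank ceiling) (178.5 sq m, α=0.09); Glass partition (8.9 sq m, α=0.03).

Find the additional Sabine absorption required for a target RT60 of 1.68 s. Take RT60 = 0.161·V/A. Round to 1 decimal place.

38.5 sabins

Equivalent absorption area: A₁ = 178.5*0.02 + 159.7*0.04 + 16.8*0.03 + 24.4*0.06 + 178.5*0.09 + 8.9*0.03 = 28.258 sq m.
Target A₂ = 0.161·696.15/1.68 = 66.714 sabins (V = 696.15 m³).
Shortfall: 66.714 − 28.258 = 38.5 sabins.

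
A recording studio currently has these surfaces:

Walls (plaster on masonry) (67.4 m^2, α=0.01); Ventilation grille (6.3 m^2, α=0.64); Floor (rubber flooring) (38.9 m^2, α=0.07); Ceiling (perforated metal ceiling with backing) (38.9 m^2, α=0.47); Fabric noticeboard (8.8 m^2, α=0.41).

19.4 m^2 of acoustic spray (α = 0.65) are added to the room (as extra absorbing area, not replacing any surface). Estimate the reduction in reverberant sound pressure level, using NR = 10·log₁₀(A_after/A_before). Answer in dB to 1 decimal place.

1.6 dB

Equivalent absorption area: A_before = 67.4·0.01 + 6.3·0.64 + 38.9·0.07 + 38.9·0.47 + 8.8·0.41 = 29.320 m^2.
Added absorption = 19.4 × 0.65 = 12.610 sabins.
A_after = 29.320 + 12.610 = 41.930 sabins.
Reduction = 10 log₁₀(A_after/A_before) = 10 log₁₀(1.4301) = 1.6 dB.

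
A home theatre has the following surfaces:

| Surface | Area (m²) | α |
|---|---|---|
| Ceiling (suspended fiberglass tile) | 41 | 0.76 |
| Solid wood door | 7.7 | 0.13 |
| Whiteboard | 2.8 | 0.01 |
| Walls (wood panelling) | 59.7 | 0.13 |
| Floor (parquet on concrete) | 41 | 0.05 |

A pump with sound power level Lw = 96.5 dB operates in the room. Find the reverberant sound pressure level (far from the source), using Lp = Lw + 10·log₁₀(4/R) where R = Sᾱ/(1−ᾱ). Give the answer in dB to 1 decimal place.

84.9 dB

Σ(Sᵢαᵢ) = 41·0.76 + 7.7·0.13 + 2.8·0.01 + 59.7·0.13 + 41·0.05 = 42.000; total area S = 152.2 m².
ᾱ = 0.2760, so room constant R = A/(1−ᾱ) = 58.011 m².
Lp = Lw + 10 log₁₀(4/R) = 96.5 -11.61 = 84.9 dB.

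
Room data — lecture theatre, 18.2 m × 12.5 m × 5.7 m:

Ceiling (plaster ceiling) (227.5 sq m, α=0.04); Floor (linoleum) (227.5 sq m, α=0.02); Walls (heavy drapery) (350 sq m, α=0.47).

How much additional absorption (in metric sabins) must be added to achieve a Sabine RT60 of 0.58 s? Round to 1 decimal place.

181.8 sabins

Total absorption A₁ = 227.5·0.04 + 227.5·0.02 + 350·0.47
  = 9.100 + 4.550 + 164.500 = 178.150 sq m sabins.
V = 1296.75 m³. Required absorption A₂ = 0.161 × 1296.75 / 0.58 = 359.960 sabins.
ΔA = A₂ − A₁ = 359.960 − 178.150 = 181.8 sabins.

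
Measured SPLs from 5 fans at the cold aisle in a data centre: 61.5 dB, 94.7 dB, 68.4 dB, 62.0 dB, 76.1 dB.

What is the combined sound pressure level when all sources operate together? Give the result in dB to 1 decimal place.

94.8 dB

Converting to relative power and adding: 10^(61.5/10) + 10^(94.7/10) + 10^(68.4/10) + 10^(62.0/10) + 10^(76.1/10) = 3.002e+09.
Back to dB: 10·log₁₀ Σ = 94.8 dB.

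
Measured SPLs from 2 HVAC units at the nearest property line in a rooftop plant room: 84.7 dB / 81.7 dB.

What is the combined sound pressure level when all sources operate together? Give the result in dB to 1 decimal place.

86.5 dB

Sum in the linear (power) domain: Σ 10^(Lᵢ/10) = 10^(84.7/10) + 10^(81.7/10) = 4.43e+08.
Back to dB: 10·log₁₀ Σ = 86.5 dB.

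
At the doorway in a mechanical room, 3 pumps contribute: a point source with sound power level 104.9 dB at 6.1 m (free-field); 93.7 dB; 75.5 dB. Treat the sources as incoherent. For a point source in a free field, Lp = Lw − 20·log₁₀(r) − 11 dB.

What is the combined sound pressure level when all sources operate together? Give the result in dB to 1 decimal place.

93.9 dB

Source at 6.1 m: Lp = 104.9 − 20·log₁₀(6.1) − 11 = 78.2 dB.
Converting to relative power and adding: 10^(78.2/10) + 10^(93.7/10) + 10^(75.5/10) = 2.446e+09.
Back to dB: 10·log₁₀ Σ = 93.9 dB.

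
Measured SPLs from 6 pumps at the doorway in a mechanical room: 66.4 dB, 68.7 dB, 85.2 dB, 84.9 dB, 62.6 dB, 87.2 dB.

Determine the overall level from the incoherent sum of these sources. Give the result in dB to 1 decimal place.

Sum in the linear (power) domain: Σ 10^(Lᵢ/10) = 10^(66.4/10) + 10^(68.7/10) + 10^(85.2/10) + 10^(84.9/10) + 10^(62.6/10) + 10^(87.2/10) = 1.179e+09.
Back to dB: 10·log₁₀ Σ = 90.7 dB.

90.7 dB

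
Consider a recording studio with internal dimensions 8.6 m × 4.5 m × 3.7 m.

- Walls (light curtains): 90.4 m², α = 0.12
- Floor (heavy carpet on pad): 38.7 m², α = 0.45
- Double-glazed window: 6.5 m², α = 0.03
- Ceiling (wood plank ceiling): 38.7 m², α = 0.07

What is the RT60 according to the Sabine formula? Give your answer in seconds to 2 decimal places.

Total absorption A = 90.4×0.12 + 38.7×0.45 + 6.5×0.03 + 38.7×0.07
  = 10.848 + 17.415 + 0.195 + 2.709 = 31.167 m² sabins.
Room volume: 143.19 m³.
T = 0.161 V/A = 0.161·143.19/31.167 = 0.74 s.

0.74 sec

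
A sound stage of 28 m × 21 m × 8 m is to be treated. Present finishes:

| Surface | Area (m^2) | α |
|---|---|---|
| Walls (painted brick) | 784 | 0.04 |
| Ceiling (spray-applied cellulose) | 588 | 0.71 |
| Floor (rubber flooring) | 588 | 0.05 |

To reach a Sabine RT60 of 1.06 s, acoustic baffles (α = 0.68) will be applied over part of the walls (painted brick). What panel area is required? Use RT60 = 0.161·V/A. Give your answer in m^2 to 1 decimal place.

369.1

Total absorption A₁ = 784*0.04 + 588*0.71 + 588*0.05
  = 31.360 + 417.480 + 29.400 = 478.240 m^2 sabins.
V = 4704 m³. Target absorption A₂ = 0.161 × 4704 / 1.06 = 714.475 sabins.
ΔA needed = 714.475 − 478.240 = 236.235 sabins.
Each m^2 of panel replacing the walls (painted brick) adds (0.68 − 0.04) = 0.64 sabins.
Area = ΔA/Δα = 236.235/0.64 = 369.1 m^2.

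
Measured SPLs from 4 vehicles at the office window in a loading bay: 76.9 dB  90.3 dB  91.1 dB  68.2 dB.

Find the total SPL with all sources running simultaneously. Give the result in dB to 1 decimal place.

Σ 10^(Lᵢ/10) = 2.415e+09.
L_total = 10·log₁₀(2.415e+09) = 93.8 dB.

93.8 dB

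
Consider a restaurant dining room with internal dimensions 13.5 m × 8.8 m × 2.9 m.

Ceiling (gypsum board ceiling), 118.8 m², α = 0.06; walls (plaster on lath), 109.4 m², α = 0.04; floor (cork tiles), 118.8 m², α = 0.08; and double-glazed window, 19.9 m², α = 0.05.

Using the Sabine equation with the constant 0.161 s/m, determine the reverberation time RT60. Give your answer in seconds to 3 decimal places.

Total absorption A = 118.8*0.06 + 109.4*0.04 + 118.8*0.08 + 19.9*0.05
  = 7.128 + 4.376 + 9.504 + 0.995 = 22.003 m² sabins.
Volume V = 13.5 × 8.8 × 2.9 = 344.52 m³.
RT60 = 0.161 · V / A = 0.161 × 344.52 / 22.003 = 2.521 s.

2.521 s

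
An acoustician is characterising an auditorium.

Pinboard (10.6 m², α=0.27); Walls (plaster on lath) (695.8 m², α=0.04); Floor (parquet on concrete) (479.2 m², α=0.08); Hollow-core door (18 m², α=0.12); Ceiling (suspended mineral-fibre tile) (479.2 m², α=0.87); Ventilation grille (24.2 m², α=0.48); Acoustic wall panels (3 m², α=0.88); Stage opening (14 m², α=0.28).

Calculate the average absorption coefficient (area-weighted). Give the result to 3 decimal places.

0.294

S = Σ Sᵢ = 10.6 + 695.8 + 479.2 + 18 + 479.2 + 24.2 + 3 + 14 = 1724.0 m².
Weighted sum Σ Sα = 506.270.
ᾱ = 506.270 / 1724.0 = 0.294.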